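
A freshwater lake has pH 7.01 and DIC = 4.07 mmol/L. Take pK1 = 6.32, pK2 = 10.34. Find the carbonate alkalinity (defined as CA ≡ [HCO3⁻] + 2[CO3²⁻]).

CA = [HCO3⁻] + 2[CO3²⁻] = (α₁ + 2α₂)·DIC
At pH 7.01: [H⁺]/K1 = 10^-0.69 = 0.20417, K2/[H⁺] = 10^-3.33 = 0.00046774
α₁ = 1/(1 + 0.20417 + 0.00046774) = 1/1.2046 = 0.8301; α₂ = α₁·K2/[H⁺] = 0.0003883
α₁ + 2α₂ = 0.8309
CA = 0.8309 × 4.07 = 3.38 mmol/L

CA = 3.38 mmol/L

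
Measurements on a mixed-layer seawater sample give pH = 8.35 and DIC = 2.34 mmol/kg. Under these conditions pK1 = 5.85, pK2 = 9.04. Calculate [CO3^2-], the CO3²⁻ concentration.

α₂ = 1 / (1 + [H⁺]/K2 + [H⁺]²/(K1K2)) = 1 / (1 + 10^+0.69 + 10^-1.81)
   = 1 / (1 + 4.8978 + 0.015488) = 1/5.9133 = 0.1691
[CO3²⁻] = α₂ × DIC = 0.1691 × 2.34 = 0.396 mmol/kg

[CO3²⁻] = 0.396 mmol/kg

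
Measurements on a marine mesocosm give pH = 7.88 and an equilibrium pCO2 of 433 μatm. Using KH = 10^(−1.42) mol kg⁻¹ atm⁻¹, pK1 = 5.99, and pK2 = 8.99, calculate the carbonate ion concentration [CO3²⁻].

[CO2*] = KH · pCO2 = 10^(−1.42) × 433×10^-6 = 1.646×10^-5 mol/kg
α₀ = 1/(1 + K1/[H⁺] + K1K2/[H⁺]²) = 1/(1 + 10^+1.89 + 10^+0.78) = 0.01181
DIC = [CO2*]/α₀ = 1.646×10^-5 / 0.01181 = 1.394 mmol/kg
[CO3²⁻] = α₂·DIC; α₂ = 0.07118, so [CO3²⁻] = 0.07118 × 1.394 = 0.0992 mmol/kg

[CO3²⁻] = 0.0992 mmol/kg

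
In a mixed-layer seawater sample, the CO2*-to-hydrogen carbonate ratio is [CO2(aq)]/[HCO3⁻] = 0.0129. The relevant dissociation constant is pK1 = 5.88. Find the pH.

From K1 = [H⁺][HCO3⁻]/[CO2(aq)]:  pH = pK1 − log₁₀([CO2(aq)]/[HCO3⁻])
log₁₀(0.0129) = -1.889
pH = 5.88 − (-1.889) = 7.77

pH = 7.77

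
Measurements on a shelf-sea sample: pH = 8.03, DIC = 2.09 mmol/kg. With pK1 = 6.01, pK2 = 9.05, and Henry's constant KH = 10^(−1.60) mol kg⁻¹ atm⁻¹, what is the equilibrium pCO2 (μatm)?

pCO2 = 719 μatm

α₀ = 1 / (1 + K1/[H⁺] + K1K2/[H⁺]²) = 1 / (1 + 10^+2.02 + 10^+1.00)
   = 1 / (1 + 104.71 + 10.000) = 1/115.71 = 0.008642
[CO2*] = α₀ × DIC = 0.008642 × 2.09 = 0.01806 mmol/kg = 18.06 μmol/kg
pCO2 = [CO2*]/KH = 1.806×10^-5 / 2.512×10^-2 = 719 μatm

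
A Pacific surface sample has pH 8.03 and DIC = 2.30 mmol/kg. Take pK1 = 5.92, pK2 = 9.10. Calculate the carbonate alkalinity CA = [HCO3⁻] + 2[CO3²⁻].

CA = 2.46 mmol/kg

CA = [HCO3⁻] + 2[CO3²⁻] = (α₁ + 2α₂)·DIC
At pH 8.03: [H⁺]/K1 = 10^-2.11 = 0.0077625, K2/[H⁺] = 10^-1.07 = 0.085114
α₁ = 1/(1 + 0.0077625 + 0.085114) = 1/1.0929 = 0.9150; α₂ = α₁·K2/[H⁺] = 0.07788
α₁ + 2α₂ = 1.0708
CA = 1.0708 × 2.30 = 2.46 mmol/kg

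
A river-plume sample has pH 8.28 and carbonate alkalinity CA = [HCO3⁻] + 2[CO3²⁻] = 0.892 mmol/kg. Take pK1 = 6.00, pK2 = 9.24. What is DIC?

CA = [HCO3⁻] + 2[CO3²⁻] = (α₁ + 2α₂)·DIC
At pH 8.28: [H⁺]/K1 = 10^-2.28 = 0.0052481, K2/[H⁺] = 10^-0.96 = 0.10965
α₁ = 1/(1 + 0.0052481 + 0.10965) = 1/1.1149 = 0.8969; α₂ = α₁·K2/[H⁺] = 0.09835
α₁ + 2α₂ = 1.0936
DIC = CA / (α₁ + 2α₂) = 0.892 / 1.0936 = 0.816 mmol/kg

DIC = 0.816 mmol/kg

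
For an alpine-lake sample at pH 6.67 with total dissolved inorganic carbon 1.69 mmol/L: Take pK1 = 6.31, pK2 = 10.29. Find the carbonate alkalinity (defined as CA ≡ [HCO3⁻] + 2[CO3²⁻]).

CA = 1.18 mmol/L

CA = [HCO3⁻] + 2[CO3²⁻] = (α₁ + 2α₂)·DIC
At pH 6.67: [H⁺]/K1 = 10^-0.36 = 0.43652, K2/[H⁺] = 10^-3.62 = 0.00023988
α₁ = 1/(1 + 0.43652 + 0.00023988) = 1/1.4368 = 0.6960; α₂ = α₁·K2/[H⁺] = 0.0001670
α₁ + 2α₂ = 0.6963
CA = 0.6963 × 1.69 = 1.18 mmol/L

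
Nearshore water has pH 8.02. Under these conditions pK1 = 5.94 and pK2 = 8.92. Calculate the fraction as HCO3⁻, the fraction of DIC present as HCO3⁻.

α₁ = 0.882

α₁ = 1 / (1 + [H⁺]/K1 + K2/[H⁺]) = 1 / (1 + 10^-2.08 + 10^-0.90)
   = 1 / (1 + 0.0083176 + 0.12589) = 1/1.1342 = 0.8817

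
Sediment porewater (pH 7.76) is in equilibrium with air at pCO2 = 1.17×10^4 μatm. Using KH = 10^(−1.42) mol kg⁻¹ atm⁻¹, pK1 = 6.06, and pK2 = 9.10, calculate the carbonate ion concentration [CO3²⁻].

[CO2*] = KH · pCO2 = 10^(−1.42) × 1.17×10^4×10^-6 = 4.448×10^-4 mol/kg
α₀ = 1/(1 + K1/[H⁺] + K1K2/[H⁺]²) = 1/(1 + 10^+1.70 + 10^+0.36) = 0.01872
DIC = [CO2*]/α₀ = 4.448×10^-4 / 0.01872 = 23.76 mmol/kg
[CO3²⁻] = α₂·DIC; α₂ = 0.04289, so [CO3²⁻] = 0.04289 × 23.76 = 1.02 mmol/kg

[CO3²⁻] = 1.02 mmol/kg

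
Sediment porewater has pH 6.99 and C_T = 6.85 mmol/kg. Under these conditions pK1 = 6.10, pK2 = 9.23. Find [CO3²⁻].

[CO3²⁻] = 0.0347 mmol/kg

α₂ = 1 / (1 + [H⁺]/K2 + [H⁺]²/(K1K2)) = 1 / (1 + 10^+2.24 + 10^+1.35)
   = 1 / (1 + 173.78 + 22.387) = 1/197.17 = 0.005072
[CO3²⁻] = α₂ × DIC = 0.005072 × 6.85 = 0.0347 mmol/kg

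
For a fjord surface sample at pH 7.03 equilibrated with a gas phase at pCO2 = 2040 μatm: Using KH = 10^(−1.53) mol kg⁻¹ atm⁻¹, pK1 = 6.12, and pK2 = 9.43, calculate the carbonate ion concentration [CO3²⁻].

[CO3²⁻] = 1.95 μmol/kg

[CO2*] = KH · pCO2 = 10^(−1.53) × 2040×10^-6 = 6.020×10^-5 mol/kg
α₀ = 1/(1 + K1/[H⁺] + K1K2/[H⁺]²) = 1/(1 + 10^+0.91 + 10^-1.49) = 0.1092
DIC = [CO2*]/α₀ = 6.020×10^-5 / 0.1092 = 0.5515 mmol/kg
[CO3²⁻] = α₂·DIC; α₂ = 0.003532, so [CO3²⁻] = 0.003532 × 0.5515 = 0.00195 mmol/kg = 1.95 μmol/kg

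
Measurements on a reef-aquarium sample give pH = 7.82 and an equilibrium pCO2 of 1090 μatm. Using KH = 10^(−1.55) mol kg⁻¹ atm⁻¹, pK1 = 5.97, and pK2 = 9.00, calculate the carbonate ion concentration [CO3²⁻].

[CO3²⁻] = 0.144 mmol/kg

[CO2*] = KH · pCO2 = 10^(−1.55) × 1090×10^-6 = 3.072×10^-5 mol/kg
α₀ = 1/(1 + K1/[H⁺] + K1K2/[H⁺]²) = 1/(1 + 10^+1.85 + 10^+0.67) = 0.01308
DIC = [CO2*]/α₀ = 3.072×10^-5 / 0.01308 = 2.349 mmol/kg
[CO3²⁻] = α₂·DIC; α₂ = 0.06116, so [CO3²⁻] = 0.06116 × 2.349 = 0.144 mmol/kg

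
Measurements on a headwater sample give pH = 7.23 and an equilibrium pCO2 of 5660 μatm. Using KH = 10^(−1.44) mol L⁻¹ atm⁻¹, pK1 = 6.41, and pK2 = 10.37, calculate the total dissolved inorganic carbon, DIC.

[CO2*] = KH · pCO2 = 10^(−1.44) × 5660×10^-6 = 2.055×10^-4 mol/L
α₀ = 1/(1 + K1/[H⁺] + K1K2/[H⁺]²) = 1/(1 + 10^+0.82 + 10^-2.32) = 0.1314
DIC = [CO2*]/α₀ = 2.055×10^-4 / 0.1314 = 1.56 mmol/L

DIC = 1.56 mmol/L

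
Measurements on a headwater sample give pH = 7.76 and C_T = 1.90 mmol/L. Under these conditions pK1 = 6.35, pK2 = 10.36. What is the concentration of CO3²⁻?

[CO3²⁻] = 4.58 μmol/L

α₂ = 1 / (1 + [H⁺]/K2 + [H⁺]²/(K1K2)) = 1 / (1 + 10^+2.60 + 10^+1.19)
   = 1 / (1 + 398.11 + 15.488) = 1/414.60 = 0.002412
[CO3²⁻] = α₂ × DIC = 0.002412 × 1.90 = 0.00458 mmol/L = 4.58 μmol/L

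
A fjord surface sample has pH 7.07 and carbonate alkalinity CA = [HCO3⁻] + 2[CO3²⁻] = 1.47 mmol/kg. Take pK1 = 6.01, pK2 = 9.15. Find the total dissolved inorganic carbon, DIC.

DIC = 1.58 mmol/kg

CA = [HCO3⁻] + 2[CO3²⁻] = (α₁ + 2α₂)·DIC
At pH 7.07: [H⁺]/K1 = 10^-1.06 = 0.087096, K2/[H⁺] = 10^-2.08 = 0.0083176
α₁ = 1/(1 + 0.087096 + 0.0083176) = 1/1.0954 = 0.9129; α₂ = α₁·K2/[H⁺] = 0.007593
α₁ + 2α₂ = 0.9281
DIC = CA / (α₁ + 2α₂) = 1.47 / 0.9281 = 1.58 mmol/kg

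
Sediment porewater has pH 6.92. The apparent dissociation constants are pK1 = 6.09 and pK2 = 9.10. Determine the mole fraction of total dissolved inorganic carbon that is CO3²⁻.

α₂ = 1 / (1 + [H⁺]/K2 + [H⁺]²/(K1K2)) = 1 / (1 + 10^+2.18 + 10^+1.35)
   = 1 / (1 + 151.36 + 22.387) = 1/174.74 = 0.005723

α₂ = 0.00572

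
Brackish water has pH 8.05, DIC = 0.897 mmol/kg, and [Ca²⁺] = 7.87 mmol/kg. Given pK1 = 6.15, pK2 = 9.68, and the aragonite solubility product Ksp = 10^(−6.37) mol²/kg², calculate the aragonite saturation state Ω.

α₂ = 1 / (1 + [H⁺]/K2 + [H⁺]²/(K1K2)) = 1 / (1 + 10^+1.63 + 10^-0.27)
   = 1 / (1 + 42.658 + 0.53703) = 1/44.195 = 0.02263
[CO3²⁻] = α₂ × DIC = 0.02263 × 0.897 = 0.02030 mmol/kg
Ksp = 10^(−6.37) = 4.266×10^-7
Ω = [Ca²⁺][CO3²⁻]/Ksp = (7.87×10^-3)(2.030×10^-5) / 4.266×10^-7 = 0.374

Ω = 0.374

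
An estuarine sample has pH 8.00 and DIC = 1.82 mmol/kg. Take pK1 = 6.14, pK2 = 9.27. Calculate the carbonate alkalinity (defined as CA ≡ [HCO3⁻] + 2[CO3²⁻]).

CA = [HCO3⁻] + 2[CO3²⁻] = (α₁ + 2α₂)·DIC
At pH 8.00: [H⁺]/K1 = 10^-1.86 = 0.013804, K2/[H⁺] = 10^-1.27 = 0.053703
α₁ = 1/(1 + 0.013804 + 0.053703) = 1/1.0675 = 0.9368; α₂ = α₁·K2/[H⁺] = 0.05031
α₁ + 2α₂ = 1.0374
CA = 1.0374 × 1.82 = 1.89 mmol/kg

CA = 1.89 mmol/kg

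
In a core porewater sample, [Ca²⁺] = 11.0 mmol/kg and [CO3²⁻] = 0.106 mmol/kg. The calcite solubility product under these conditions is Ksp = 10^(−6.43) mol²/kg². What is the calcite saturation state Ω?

Ksp = 10^(−6.43) = 3.715×10^-7
Ω = [Ca²⁺][CO3²⁻]/Ksp = (11.0×10^-3)(0.106×10^-3) / 3.715×10^-7 = 3.14

Ω = 3.14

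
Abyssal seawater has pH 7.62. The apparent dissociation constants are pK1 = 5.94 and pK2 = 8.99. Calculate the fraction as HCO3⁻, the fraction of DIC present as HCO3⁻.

α₁ = 1 / (1 + [H⁺]/K1 + K2/[H⁺]) = 1 / (1 + 10^-1.68 + 10^-1.37)
   = 1 / (1 + 0.020893 + 0.042658) = 1/1.0636 = 0.9402

α₁ = 0.940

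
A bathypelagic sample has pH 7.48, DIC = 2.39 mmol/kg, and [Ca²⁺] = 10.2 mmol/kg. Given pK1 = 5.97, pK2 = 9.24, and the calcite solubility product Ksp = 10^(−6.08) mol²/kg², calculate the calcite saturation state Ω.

Ω = 0.486

α₂ = 1 / (1 + [H⁺]/K2 + [H⁺]²/(K1K2)) = 1 / (1 + 10^+1.76 + 10^+0.25)
   = 1 / (1 + 57.544 + 1.7783) = 1/60.322 = 0.01658
[CO3²⁻] = α₂ × DIC = 0.01658 × 2.39 = 0.03962 mmol/kg
Ksp = 10^(−6.08) = 8.318×10^-7
Ω = [Ca²⁺][CO3²⁻]/Ksp = (10.2×10^-3)(3.962×10^-5) / 8.318×10^-7 = 0.486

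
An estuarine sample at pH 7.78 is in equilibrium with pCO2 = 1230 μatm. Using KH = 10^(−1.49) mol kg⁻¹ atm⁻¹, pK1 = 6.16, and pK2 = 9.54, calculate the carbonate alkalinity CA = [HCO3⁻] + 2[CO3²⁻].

[CO2*] = KH · pCO2 = 10^(−1.49) × 1230×10^-6 = 3.980×10^-5 mol/kg
α₀ = 1/(1 + K1/[H⁺] + K1K2/[H⁺]²) = 1/(1 + 10^+1.62 + 10^-0.14) = 0.02304
DIC = [CO2*]/α₀ = 3.980×10^-5 / 0.02304 = 1.728 mmol/kg
CA = (α₁ + 2α₂)·DIC = (0.9603 + 2×0.01669) × 1.728 = 1.72 mmol/kg

CA = 1.72 mmol/kg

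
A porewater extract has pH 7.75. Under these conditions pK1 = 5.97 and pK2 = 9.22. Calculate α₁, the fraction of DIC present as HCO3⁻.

α₁ = 1 / (1 + [H⁺]/K1 + K2/[H⁺]) = 1 / (1 + 10^-1.78 + 10^-1.47)
   = 1 / (1 + 0.016596 + 0.033884) = 1/1.0505 = 0.9519

α₁ = 0.952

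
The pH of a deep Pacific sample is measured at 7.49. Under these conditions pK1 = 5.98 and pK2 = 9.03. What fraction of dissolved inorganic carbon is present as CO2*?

α₀ = 1 / (1 + K1/[H⁺] + K1K2/[H⁺]²) = 1 / (1 + 10^+1.51 + 10^-0.03)
   = 1 / (1 + 32.359 + 0.93325) = 1/34.293 = 0.02916

α₀ = 0.0292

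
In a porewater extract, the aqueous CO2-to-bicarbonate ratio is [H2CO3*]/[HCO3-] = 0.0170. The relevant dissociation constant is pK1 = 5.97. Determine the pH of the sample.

pH = 7.74

From K1 = [H⁺][HCO3-]/[H2CO3*]:  pH = pK1 − log₁₀([H2CO3*]/[HCO3-])
log₁₀(0.0170) = -1.770
pH = 5.97 − (-1.770) = 7.74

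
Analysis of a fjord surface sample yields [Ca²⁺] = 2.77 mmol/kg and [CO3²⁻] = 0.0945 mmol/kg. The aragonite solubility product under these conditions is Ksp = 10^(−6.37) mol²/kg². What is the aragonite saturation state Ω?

Ksp = 10^(−6.37) = 4.266×10^-7
Ω = [Ca²⁺][CO3²⁻]/Ksp = (2.77×10^-3)(0.0945×10^-3) / 4.266×10^-7 = 0.614

Ω = 0.614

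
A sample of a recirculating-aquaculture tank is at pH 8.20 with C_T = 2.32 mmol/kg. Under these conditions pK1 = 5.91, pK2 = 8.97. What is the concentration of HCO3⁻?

[HCO3⁻] = 1.97 mmol/kg

α₁ = 1 / (1 + [H⁺]/K1 + K2/[H⁺]) = 1 / (1 + 10^-2.29 + 10^-0.77)
   = 1 / (1 + 0.0051286 + 0.16982) = 1/1.1750 = 0.8511
[HCO3⁻] = α₁ × DIC = 0.8511 × 2.32 = 1.97 mmol/kg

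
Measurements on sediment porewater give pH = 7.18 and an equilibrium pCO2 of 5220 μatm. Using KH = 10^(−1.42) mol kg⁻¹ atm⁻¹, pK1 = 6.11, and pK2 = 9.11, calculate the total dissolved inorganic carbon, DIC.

DIC = 2.56 mmol/kg

[CO2*] = KH · pCO2 = 10^(−1.42) × 5220×10^-6 = 1.985×10^-4 mol/kg
α₀ = 1/(1 + K1/[H⁺] + K1K2/[H⁺]²) = 1/(1 + 10^+1.07 + 10^-0.86) = 0.07760
DIC = [CO2*]/α₀ = 1.985×10^-4 / 0.07760 = 2.56 mmol/kg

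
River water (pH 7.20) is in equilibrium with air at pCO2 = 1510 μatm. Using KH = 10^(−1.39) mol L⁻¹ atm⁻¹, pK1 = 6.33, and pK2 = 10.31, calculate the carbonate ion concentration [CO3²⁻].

[CO2*] = KH · pCO2 = 10^(−1.39) × 1510×10^-6 = 6.151×10^-5 mol/L
α₀ = 1/(1 + K1/[H⁺] + K1K2/[H⁺]²) = 1/(1 + 10^+0.87 + 10^-2.24) = 0.1188
DIC = [CO2*]/α₀ = 6.151×10^-5 / 0.1188 = 0.5179 mmol/L
[CO3²⁻] = α₂·DIC; α₂ = 0.0006835, so [CO3²⁻] = 0.0006835 × 0.5179 = 0.000354 mmol/L = 0.354 μmol/L

[CO3²⁻] = 0.354 μmol/L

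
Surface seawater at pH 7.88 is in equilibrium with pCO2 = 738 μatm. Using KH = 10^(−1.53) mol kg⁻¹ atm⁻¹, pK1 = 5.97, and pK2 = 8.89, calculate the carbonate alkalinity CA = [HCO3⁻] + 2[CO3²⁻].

[CO2*] = KH · pCO2 = 10^(−1.53) × 738×10^-6 = 2.178×10^-5 mol/kg
α₀ = 1/(1 + K1/[H⁺] + K1K2/[H⁺]²) = 1/(1 + 10^+1.91 + 10^+0.90) = 0.01108
DIC = [CO2*]/α₀ = 2.178×10^-5 / 0.01108 = 1.965 mmol/kg
CA = (α₁ + 2α₂)·DIC = (0.9009 + 2×0.08804) × 1.965 = 2.12 mmol/kg

CA = 2.12 mmol/kg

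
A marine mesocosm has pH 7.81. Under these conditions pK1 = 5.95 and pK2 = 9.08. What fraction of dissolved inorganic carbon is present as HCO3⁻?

α₁ = 1 / (1 + [H⁺]/K1 + K2/[H⁺]) = 1 / (1 + 10^-1.86 + 10^-1.27)
   = 1 / (1 + 0.013804 + 0.053703) = 1/1.0675 = 0.9368

α₁ = 0.937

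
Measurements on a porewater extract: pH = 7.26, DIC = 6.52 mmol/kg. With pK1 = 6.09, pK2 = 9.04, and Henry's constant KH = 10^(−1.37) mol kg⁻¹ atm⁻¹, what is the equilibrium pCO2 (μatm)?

pCO2 = 9530 μatm

α₀ = 1 / (1 + K1/[H⁺] + K1K2/[H⁺]²) = 1 / (1 + 10^+1.17 + 10^-0.61)
   = 1 / (1 + 14.791 + 0.24547) = 1/16.037 = 0.06236
[CO2*] = α₀ × DIC = 0.06236 × 6.52 = 0.4066 mmol/kg
pCO2 = [CO2*]/KH = 4.066×10^-4 / 4.266×10^-2 = 9530 μatm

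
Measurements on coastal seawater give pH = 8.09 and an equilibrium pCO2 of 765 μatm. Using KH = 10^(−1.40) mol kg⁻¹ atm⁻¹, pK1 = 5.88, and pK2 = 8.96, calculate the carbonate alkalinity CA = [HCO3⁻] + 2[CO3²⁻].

[CO2*] = KH · pCO2 = 10^(−1.40) × 765×10^-6 = 3.046×10^-5 mol/kg
α₀ = 1/(1 + K1/[H⁺] + K1K2/[H⁺]²) = 1/(1 + 10^+2.21 + 10^+1.34) = 0.005404
DIC = [CO2*]/α₀ = 3.046×10^-5 / 0.005404 = 5.636 mmol/kg
CA = (α₁ + 2α₂)·DIC = (0.8764 + 2×0.1182) × 5.636 = 6.27 mmol/kg

CA = 6.27 mmol/kg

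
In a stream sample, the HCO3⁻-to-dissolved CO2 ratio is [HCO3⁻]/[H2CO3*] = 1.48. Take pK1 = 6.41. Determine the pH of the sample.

pH = 6.58

From K1 = [H⁺][HCO3⁻]/[H2CO3*]:  pH = pK1 + log₁₀([HCO3⁻]/[H2CO3*])
log₁₀(1.48) = +0.170
pH = 6.41 + (+0.170) = 6.58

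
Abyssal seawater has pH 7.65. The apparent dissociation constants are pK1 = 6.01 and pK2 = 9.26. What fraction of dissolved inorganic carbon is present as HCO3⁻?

α₁ = 1 / (1 + [H⁺]/K1 + K2/[H⁺]) = 1 / (1 + 10^-1.64 + 10^-1.61)
   = 1 / (1 + 0.022909 + 0.024547) = 1/1.0475 = 0.9547

α₁ = 0.955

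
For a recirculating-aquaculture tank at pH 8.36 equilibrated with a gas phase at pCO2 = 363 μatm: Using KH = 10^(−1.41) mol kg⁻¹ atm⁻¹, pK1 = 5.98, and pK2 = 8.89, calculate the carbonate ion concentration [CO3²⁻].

[CO2*] = KH · pCO2 = 10^(−1.41) × 363×10^-6 = 1.412×10^-5 mol/kg
α₀ = 1/(1 + K1/[H⁺] + K1K2/[H⁺]²) = 1/(1 + 10^+2.38 + 10^+1.85) = 0.003208
DIC = [CO2*]/α₀ = 1.412×10^-5 / 0.003208 = 4.402 mmol/kg
[CO3²⁻] = α₂·DIC; α₂ = 0.2271, so [CO3²⁻] = 0.2271 × 4.402 = 1.00 mmol/kg

[CO3²⁻] = 1.00 mmol/kg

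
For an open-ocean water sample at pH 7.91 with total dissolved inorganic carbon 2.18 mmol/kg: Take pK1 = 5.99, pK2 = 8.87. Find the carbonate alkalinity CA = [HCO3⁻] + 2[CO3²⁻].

CA = [HCO3⁻] + 2[CO3²⁻] = (α₁ + 2α₂)·DIC
At pH 7.91: [H⁺]/K1 = 10^-1.92 = 0.012023, K2/[H⁺] = 10^-0.96 = 0.10965
α₁ = 1/(1 + 0.012023 + 0.10965) = 1/1.1217 = 0.8915; α₂ = α₁·K2/[H⁺] = 0.09775
α₁ + 2α₂ = 1.0870
CA = 1.0870 × 2.18 = 2.37 mmol/kg

CA = 2.37 mmol/kg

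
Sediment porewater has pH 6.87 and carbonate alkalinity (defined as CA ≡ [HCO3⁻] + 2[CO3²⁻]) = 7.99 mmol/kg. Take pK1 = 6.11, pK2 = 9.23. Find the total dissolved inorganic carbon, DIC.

CA = [HCO3⁻] + 2[CO3²⁻] = (α₁ + 2α₂)·DIC
At pH 6.87: [H⁺]/K1 = 10^-0.76 = 0.17378, K2/[H⁺] = 10^-2.36 = 0.0043652
α₁ = 1/(1 + 0.17378 + 0.0043652) = 1/1.1781 = 0.8488; α₂ = α₁·K2/[H⁺] = 0.003705
α₁ + 2α₂ = 0.8562
DIC = CA / (α₁ + 2α₂) = 7.99 / 0.8562 = 9.33 mmol/kg

DIC = 9.33 mmol/kg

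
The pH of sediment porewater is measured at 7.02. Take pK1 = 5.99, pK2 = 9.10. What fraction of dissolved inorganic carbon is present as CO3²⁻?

α₂ = 1 / (1 + [H⁺]/K2 + [H⁺]²/(K1K2)) = 1 / (1 + 10^+2.08 + 10^+1.05)
   = 1 / (1 + 120.23 + 11.220) = 1/132.45 = 0.007550

α₂ = 0.00755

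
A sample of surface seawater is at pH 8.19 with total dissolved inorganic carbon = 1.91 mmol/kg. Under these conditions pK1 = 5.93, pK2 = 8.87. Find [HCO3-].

[HCO3⁻] = 1.57 mmol/kg

α₁ = 1 / (1 + [H⁺]/K1 + K2/[H⁺]) = 1 / (1 + 10^-2.26 + 10^-0.68)
   = 1 / (1 + 0.0054954 + 0.20893) = 1/1.2144 = 0.8234
[HCO3⁻] = α₁ × DIC = 0.8234 × 1.91 = 1.57 mmol/kg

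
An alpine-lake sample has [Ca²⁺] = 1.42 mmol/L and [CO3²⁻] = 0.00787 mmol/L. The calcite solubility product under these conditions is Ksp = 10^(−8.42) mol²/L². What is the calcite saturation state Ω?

Ksp = 10^(−8.42) = 3.802×10^-9
Ω = [Ca²⁺][CO3²⁻]/Ksp = (1.42×10^-3)(0.00787×10^-3) / 3.802×10^-9 = 2.94

Ω = 2.94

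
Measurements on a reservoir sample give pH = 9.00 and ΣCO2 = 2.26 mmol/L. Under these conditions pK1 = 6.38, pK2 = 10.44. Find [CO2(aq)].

α₀ = 1 / (1 + K1/[H⁺] + K1K2/[H⁺]²) = 1 / (1 + 10^+2.62 + 10^+1.18)
   = 1 / (1 + 416.87 + 15.136) = 1/433.00 = 0.002309
[CO2*] = α₀ × DIC = 0.002309 × 2.26 = 0.00522 mmol/L = 5.22 μmol/L

[CO2*] = 5.22 μmol/L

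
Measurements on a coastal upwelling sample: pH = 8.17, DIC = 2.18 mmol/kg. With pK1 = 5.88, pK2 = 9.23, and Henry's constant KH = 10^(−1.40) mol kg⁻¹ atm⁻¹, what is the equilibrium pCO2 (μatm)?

α₀ = 1 / (1 + K1/[H⁺] + K1K2/[H⁺]²) = 1 / (1 + 10^+2.29 + 10^+1.23)
   = 1 / (1 + 194.98 + 16.982) = 1/212.97 = 0.004696
[CO2*] = α₀ × DIC = 0.004696 × 2.18 = 0.01024 mmol/kg = 10.24 μmol/kg
pCO2 = [CO2*]/KH = 1.024×10^-5 / 3.981×10^-2 = 257 μatm

pCO2 = 257 μatm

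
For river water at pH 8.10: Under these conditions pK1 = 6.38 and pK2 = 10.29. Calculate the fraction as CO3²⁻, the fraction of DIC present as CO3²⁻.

α₂ = 0.00630

α₂ = 1 / (1 + [H⁺]/K2 + [H⁺]²/(K1K2)) = 1 / (1 + 10^+2.19 + 10^+0.47)
   = 1 / (1 + 154.88 + 2.9512) = 1/158.83 = 0.006296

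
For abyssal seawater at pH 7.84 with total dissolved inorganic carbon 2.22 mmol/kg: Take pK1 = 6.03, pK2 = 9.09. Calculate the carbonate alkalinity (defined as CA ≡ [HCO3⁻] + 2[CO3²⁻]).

CA = [HCO3⁻] + 2[CO3²⁻] = (α₁ + 2α₂)·DIC
At pH 7.84: [H⁺]/K1 = 10^-1.81 = 0.015488, K2/[H⁺] = 10^-1.25 = 0.056234
α₁ = 1/(1 + 0.015488 + 0.056234) = 1/1.0717 = 0.9331; α₂ = α₁·K2/[H⁺] = 0.05247
α₁ + 2α₂ = 1.0380
CA = 1.0380 × 2.22 = 2.30 mmol/kg

CA = 2.30 mmol/kg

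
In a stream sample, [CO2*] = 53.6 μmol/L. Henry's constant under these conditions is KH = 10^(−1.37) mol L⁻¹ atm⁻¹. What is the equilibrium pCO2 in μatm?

pCO2 = 1260 μatm

KH = 10^(−1.37) = 4.266×10^-2 mol L⁻¹ atm⁻¹
pCO2 = [CO2*]/KH = 53.6×10^-6 / 4.266×10^-2 = 1.26×10^-3 atm = 1260 μatm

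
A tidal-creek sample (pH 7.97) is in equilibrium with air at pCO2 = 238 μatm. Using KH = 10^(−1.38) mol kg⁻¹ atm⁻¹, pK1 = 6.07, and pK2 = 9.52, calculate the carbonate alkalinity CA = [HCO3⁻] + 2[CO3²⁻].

CA = 0.833 mmol/kg

[CO2*] = KH · pCO2 = 10^(−1.38) × 238×10^-6 = 9.921×10^-6 mol/kg
α₀ = 1/(1 + K1/[H⁺] + K1K2/[H⁺]²) = 1/(1 + 10^+1.90 + 10^+0.35) = 0.01210
DIC = [CO2*]/α₀ = 9.921×10^-6 / 0.01210 = 0.8202 mmol/kg
CA = (α₁ + 2α₂)·DIC = (0.9608 + 2×0.02708) × 0.8202 = 0.833 mmol/kg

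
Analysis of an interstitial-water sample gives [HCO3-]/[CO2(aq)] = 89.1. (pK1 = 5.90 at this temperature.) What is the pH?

From K1 = [H⁺][HCO3-]/[CO2(aq)]:  pH = pK1 + log₁₀([HCO3-]/[CO2(aq)])
log₁₀(89.1) = +1.950
pH = 5.90 + (+1.950) = 7.85

pH = 7.85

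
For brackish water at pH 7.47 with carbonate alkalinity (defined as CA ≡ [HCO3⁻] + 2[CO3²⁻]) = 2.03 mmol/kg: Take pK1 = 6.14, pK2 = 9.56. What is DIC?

DIC = 2.11 mmol/kg

CA = [HCO3⁻] + 2[CO3²⁻] = (α₁ + 2α₂)·DIC
At pH 7.47: [H⁺]/K1 = 10^-1.33 = 0.046774, K2/[H⁺] = 10^-2.09 = 0.0081283
α₁ = 1/(1 + 0.046774 + 0.0081283) = 1/1.0549 = 0.9480; α₂ = α₁·K2/[H⁺] = 0.007705
α₁ + 2α₂ = 0.9634
DIC = CA / (α₁ + 2α₂) = 2.03 / 0.9634 = 2.11 mmol/kg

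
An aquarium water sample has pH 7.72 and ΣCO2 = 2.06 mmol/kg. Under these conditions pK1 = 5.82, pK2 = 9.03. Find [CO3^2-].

[CO3²⁻] = 0.0950 mmol/kg

α₂ = 1 / (1 + [H⁺]/K2 + [H⁺]²/(K1K2)) = 1 / (1 + 10^+1.31 + 10^-0.59)
   = 1 / (1 + 20.417 + 0.25704) = 1/21.674 = 0.04614
[CO3²⁻] = α₂ × DIC = 0.04614 × 2.06 = 0.0950 mmol/kg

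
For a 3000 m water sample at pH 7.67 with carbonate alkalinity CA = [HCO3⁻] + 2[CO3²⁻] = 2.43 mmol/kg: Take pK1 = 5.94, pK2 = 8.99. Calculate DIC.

CA = [HCO3⁻] + 2[CO3²⁻] = (α₁ + 2α₂)·DIC
At pH 7.67: [H⁺]/K1 = 10^-1.73 = 0.018621, K2/[H⁺] = 10^-1.32 = 0.047863
α₁ = 1/(1 + 0.018621 + 0.047863) = 1/1.0665 = 0.9377; α₂ = α₁·K2/[H⁺] = 0.04488
α₁ + 2α₂ = 1.0274
DIC = CA / (α₁ + 2α₂) = 2.43 / 1.0274 = 2.37 mmol/kg

DIC = 2.37 mmol/kg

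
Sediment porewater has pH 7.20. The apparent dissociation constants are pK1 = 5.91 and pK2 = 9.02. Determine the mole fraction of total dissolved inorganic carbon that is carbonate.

α₂ = 1 / (1 + [H⁺]/K2 + [H⁺]²/(K1K2)) = 1 / (1 + 10^+1.82 + 10^+0.53)
   = 1 / (1 + 66.069 + 3.3884) = 1/70.458 = 0.01419

α₂ = 0.0142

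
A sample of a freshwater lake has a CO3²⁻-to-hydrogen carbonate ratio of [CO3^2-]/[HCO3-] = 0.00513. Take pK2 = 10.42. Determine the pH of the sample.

From K2 = [H⁺][CO3^2-]/[HCO3-]:  pH = pK2 + log₁₀([CO3^2-]/[HCO3-])
log₁₀(0.00513) = -2.290
pH = 10.42 + (-2.290) = 8.13

pH = 8.13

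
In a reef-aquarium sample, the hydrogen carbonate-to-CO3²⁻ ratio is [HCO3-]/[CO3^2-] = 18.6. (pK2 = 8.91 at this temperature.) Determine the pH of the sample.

pH = 7.64

From K2 = [H⁺][CO3^2-]/[HCO3-]:  pH = pK2 − log₁₀([HCO3-]/[CO3^2-])
log₁₀(18.6) = +1.270
pH = 8.91 − (+1.270) = 7.64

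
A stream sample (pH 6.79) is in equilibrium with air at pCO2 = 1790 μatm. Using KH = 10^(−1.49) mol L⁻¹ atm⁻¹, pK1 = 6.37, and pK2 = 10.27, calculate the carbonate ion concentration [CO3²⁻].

[CO2*] = KH · pCO2 = 10^(−1.49) × 1790×10^-6 = 5.792×10^-5 mol/L
α₀ = 1/(1 + K1/[H⁺] + K1K2/[H⁺]²) = 1/(1 + 10^+0.42 + 10^-3.06) = 0.2754
DIC = [CO2*]/α₀ = 5.792×10^-5 / 0.2754 = 0.2103 mmol/L
[CO3²⁻] = α₂·DIC; α₂ = 0.0002399, so [CO3²⁻] = 0.0002399 × 0.2103 = 5.04×10^-5 mmol/L = 0.0504 μmol/L

[CO3²⁻] = 0.0504 μmol/L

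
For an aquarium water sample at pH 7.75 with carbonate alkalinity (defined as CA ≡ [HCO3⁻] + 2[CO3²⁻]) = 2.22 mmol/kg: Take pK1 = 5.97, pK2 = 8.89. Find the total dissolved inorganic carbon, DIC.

DIC = 2.11 mmol/kg

CA = [HCO3⁻] + 2[CO3²⁻] = (α₁ + 2α₂)·DIC
At pH 7.75: [H⁺]/K1 = 10^-1.78 = 0.016596, K2/[H⁺] = 10^-1.14 = 0.072444
α₁ = 1/(1 + 0.016596 + 0.072444) = 1/1.0890 = 0.9182; α₂ = α₁·K2/[H⁺] = 0.06652
α₁ + 2α₂ = 1.0513
DIC = CA / (α₁ + 2α₂) = 2.22 / 1.0513 = 2.11 mmol/kg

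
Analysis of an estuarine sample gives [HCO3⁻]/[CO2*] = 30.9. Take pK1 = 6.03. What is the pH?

pH = 7.52

From K1 = [H⁺][HCO3⁻]/[CO2*]:  pH = pK1 + log₁₀([HCO3⁻]/[CO2*])
log₁₀(30.9) = +1.490
pH = 6.03 + (+1.490) = 7.52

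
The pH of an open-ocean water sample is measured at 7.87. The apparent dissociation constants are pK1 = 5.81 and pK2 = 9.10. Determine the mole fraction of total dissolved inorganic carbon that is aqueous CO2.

α₀ = 0.00816

α₀ = 1 / (1 + K1/[H⁺] + K1K2/[H⁺]²) = 1 / (1 + 10^+2.06 + 10^+0.83)
   = 1 / (1 + 114.82 + 6.7608) = 1/122.58 = 0.008158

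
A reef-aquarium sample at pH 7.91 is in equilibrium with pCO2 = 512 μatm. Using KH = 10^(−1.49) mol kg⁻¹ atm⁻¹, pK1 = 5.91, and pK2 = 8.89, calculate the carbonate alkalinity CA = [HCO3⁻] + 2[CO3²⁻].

[CO2*] = KH · pCO2 = 10^(−1.49) × 512×10^-6 = 1.657×10^-5 mol/kg
α₀ = 1/(1 + K1/[H⁺] + K1K2/[H⁺]²) = 1/(1 + 10^+2.00 + 10^+1.02) = 0.008971
DIC = [CO2*]/α₀ = 1.657×10^-5 / 0.008971 = 1.847 mmol/kg
CA = (α₁ + 2α₂)·DIC = (0.8971 + 2×0.09394) × 1.847 = 2.00 mmol/kg

CA = 2.00 mmol/kg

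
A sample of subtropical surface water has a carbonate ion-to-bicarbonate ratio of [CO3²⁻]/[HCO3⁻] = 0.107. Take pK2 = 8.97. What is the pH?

From K2 = [H⁺][CO3²⁻]/[HCO3⁻]:  pH = pK2 + log₁₀([CO3²⁻]/[HCO3⁻])
log₁₀(0.107) = -0.971
pH = 8.97 + (-0.971) = 8.00

pH = 8.00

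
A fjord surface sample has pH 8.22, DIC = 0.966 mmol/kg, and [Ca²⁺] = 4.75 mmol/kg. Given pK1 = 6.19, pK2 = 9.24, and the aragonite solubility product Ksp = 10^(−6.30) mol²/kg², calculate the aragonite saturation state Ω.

Ω = 0.791

α₂ = 1 / (1 + [H⁺]/K2 + [H⁺]²/(K1K2)) = 1 / (1 + 10^+1.02 + 10^-1.01)
   = 1 / (1 + 10.471 + 0.097724) = 1/11.569 = 0.08644
[CO3²⁻] = α₂ × DIC = 0.08644 × 0.966 = 0.08350 mmol/kg
Ksp = 10^(−6.30) = 5.012×10^-7
Ω = [Ca²⁺][CO3²⁻]/Ksp = (4.75×10^-3)(8.350×10^-5) / 5.012×10^-7 = 0.791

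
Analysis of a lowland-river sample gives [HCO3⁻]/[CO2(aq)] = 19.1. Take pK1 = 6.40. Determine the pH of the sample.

pH = 7.68

From K1 = [H⁺][HCO3⁻]/[CO2(aq)]:  pH = pK1 + log₁₀([HCO3⁻]/[CO2(aq)])
log₁₀(19.1) = +1.281
pH = 6.40 + (+1.281) = 7.68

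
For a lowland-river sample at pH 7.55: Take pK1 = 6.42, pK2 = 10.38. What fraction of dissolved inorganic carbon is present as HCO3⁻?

α₁ = 0.930

α₁ = 1 / (1 + [H⁺]/K1 + K2/[H⁺]) = 1 / (1 + 10^-1.13 + 10^-2.83)
   = 1 / (1 + 0.074131 + 0.0014791) = 1/1.0756 = 0.9297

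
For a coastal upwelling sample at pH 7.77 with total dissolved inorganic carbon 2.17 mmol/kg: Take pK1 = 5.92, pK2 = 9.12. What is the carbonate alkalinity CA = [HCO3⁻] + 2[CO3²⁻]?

CA = 2.23 mmol/kg

CA = [HCO3⁻] + 2[CO3²⁻] = (α₁ + 2α₂)·DIC
At pH 7.77: [H⁺]/K1 = 10^-1.85 = 0.014125, K2/[H⁺] = 10^-1.35 = 0.044668
α₁ = 1/(1 + 0.014125 + 0.044668) = 1/1.0588 = 0.9445; α₂ = α₁·K2/[H⁺] = 0.04219
α₁ + 2α₂ = 1.0288
CA = 1.0288 × 2.17 = 2.23 mmol/kg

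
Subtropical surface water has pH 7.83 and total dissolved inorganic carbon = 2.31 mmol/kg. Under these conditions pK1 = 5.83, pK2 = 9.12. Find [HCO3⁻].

α₁ = 1 / (1 + [H⁺]/K1 + K2/[H⁺]) = 1 / (1 + 10^-2.00 + 10^-1.29)
   = 1 / (1 + 0.010000 + 0.051286) = 1/1.0613 = 0.9423
[HCO3⁻] = α₁ × DIC = 0.9423 × 2.31 = 2.18 mmol/kg

[HCO3⁻] = 2.18 mmol/kg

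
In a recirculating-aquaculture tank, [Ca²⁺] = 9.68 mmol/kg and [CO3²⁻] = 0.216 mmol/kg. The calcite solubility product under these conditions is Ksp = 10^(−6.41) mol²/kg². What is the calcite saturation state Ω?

Ω = 5.37

Ksp = 10^(−6.41) = 3.890×10^-7
Ω = [Ca²⁺][CO3²⁻]/Ksp = (9.68×10^-3)(0.216×10^-3) / 3.890×10^-7 = 5.37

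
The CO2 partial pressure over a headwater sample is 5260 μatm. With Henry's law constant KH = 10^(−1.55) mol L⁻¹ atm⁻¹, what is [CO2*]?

KH = 10^(−1.55) = 2.818×10^-2 mol L⁻¹ atm⁻¹
[CO2*] = KH · pCO2 = 2.818×10^-2 × 5260×10^-6 atm = 1.48×10^-4 mol/L

[CO2*] = 148 μmol/L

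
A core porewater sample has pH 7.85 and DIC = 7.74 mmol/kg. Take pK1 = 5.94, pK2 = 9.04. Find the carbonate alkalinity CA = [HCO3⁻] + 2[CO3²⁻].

CA = 8.12 mmol/kg

CA = [HCO3⁻] + 2[CO3²⁻] = (α₁ + 2α₂)·DIC
At pH 7.85: [H⁺]/K1 = 10^-1.91 = 0.012303, K2/[H⁺] = 10^-1.19 = 0.064565
α₁ = 1/(1 + 0.012303 + 0.064565) = 1/1.0769 = 0.9286; α₂ = α₁·K2/[H⁺] = 0.05996
α₁ + 2α₂ = 1.0485
CA = 1.0485 × 7.74 = 8.12 mmol/kg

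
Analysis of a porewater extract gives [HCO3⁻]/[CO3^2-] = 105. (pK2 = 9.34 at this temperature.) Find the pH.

pH = 7.32

From K2 = [H⁺][CO3^2-]/[HCO3⁻]:  pH = pK2 − log₁₀([HCO3⁻]/[CO3^2-])
log₁₀(105) = +2.021
pH = 9.34 − (+2.021) = 7.32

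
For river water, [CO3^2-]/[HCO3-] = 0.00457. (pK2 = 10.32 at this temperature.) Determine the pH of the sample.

From K2 = [H⁺][CO3^2-]/[HCO3-]:  pH = pK2 + log₁₀([CO3^2-]/[HCO3-])
log₁₀(0.00457) = -2.340
pH = 10.32 + (-2.340) = 7.98

pH = 7.98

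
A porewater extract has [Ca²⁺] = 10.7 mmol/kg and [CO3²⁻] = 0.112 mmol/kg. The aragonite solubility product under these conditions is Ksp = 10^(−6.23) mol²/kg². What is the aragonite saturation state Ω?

Ω = 2.04

Ksp = 10^(−6.23) = 5.888×10^-7
Ω = [Ca²⁺][CO3²⁻]/Ksp = (10.7×10^-3)(0.112×10^-3) / 5.888×10^-7 = 2.04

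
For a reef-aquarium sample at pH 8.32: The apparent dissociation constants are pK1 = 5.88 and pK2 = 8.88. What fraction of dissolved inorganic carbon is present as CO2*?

α₀ = 0.00284

α₀ = 1 / (1 + K1/[H⁺] + K1K2/[H⁺]²) = 1 / (1 + 10^+2.44 + 10^+1.88)
   = 1 / (1 + 275.42 + 75.858) = 1/352.28 = 0.002839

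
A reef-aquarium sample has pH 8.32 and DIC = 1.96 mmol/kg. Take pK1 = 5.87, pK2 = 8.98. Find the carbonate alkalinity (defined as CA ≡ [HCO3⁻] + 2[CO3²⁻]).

CA = 2.31 mmol/kg

CA = [HCO3⁻] + 2[CO3²⁻] = (α₁ + 2α₂)·DIC
At pH 8.32: [H⁺]/K1 = 10^-2.45 = 0.0035481, K2/[H⁺] = 10^-0.66 = 0.21878
α₁ = 1/(1 + 0.0035481 + 0.21878) = 1/1.2223 = 0.8181; α₂ = α₁·K2/[H⁺] = 0.1790
α₁ + 2α₂ = 1.1761
CA = 1.1761 × 1.96 = 2.31 mmol/kg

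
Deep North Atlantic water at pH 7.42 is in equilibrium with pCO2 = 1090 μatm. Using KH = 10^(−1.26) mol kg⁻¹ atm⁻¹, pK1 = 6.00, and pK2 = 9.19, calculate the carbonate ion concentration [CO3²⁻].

[CO3²⁻] = 0.0268 mmol/kg

[CO2*] = KH · pCO2 = 10^(−1.26) × 1090×10^-6 = 5.990×10^-5 mol/kg
α₀ = 1/(1 + K1/[H⁺] + K1K2/[H⁺]²) = 1/(1 + 10^+1.42 + 10^-0.35) = 0.03604
DIC = [CO2*]/α₀ = 5.990×10^-5 / 0.03604 = 1.662 mmol/kg
[CO3²⁻] = α₂·DIC; α₂ = 0.01610, so [CO3²⁻] = 0.01610 × 1.662 = 0.0268 mmol/kg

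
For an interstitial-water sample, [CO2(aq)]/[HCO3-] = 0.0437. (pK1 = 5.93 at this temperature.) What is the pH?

From K1 = [H⁺][HCO3-]/[CO2(aq)]:  pH = pK1 − log₁₀([CO2(aq)]/[HCO3-])
log₁₀(0.0437) = -1.360
pH = 5.93 − (-1.360) = 7.29

pH = 7.29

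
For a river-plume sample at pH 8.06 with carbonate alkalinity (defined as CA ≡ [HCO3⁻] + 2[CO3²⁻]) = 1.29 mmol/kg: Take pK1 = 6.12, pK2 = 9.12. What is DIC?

DIC = 1.21 mmol/kg

CA = [HCO3⁻] + 2[CO3²⁻] = (α₁ + 2α₂)·DIC
At pH 8.06: [H⁺]/K1 = 10^-1.94 = 0.011482, K2/[H⁺] = 10^-1.06 = 0.087096
α₁ = 1/(1 + 0.011482 + 0.087096) = 1/1.0986 = 0.9103; α₂ = α₁·K2/[H⁺] = 0.07928
α₁ + 2α₂ = 1.0688
DIC = CA / (α₁ + 2α₂) = 1.29 / 1.0688 = 1.21 mmol/kg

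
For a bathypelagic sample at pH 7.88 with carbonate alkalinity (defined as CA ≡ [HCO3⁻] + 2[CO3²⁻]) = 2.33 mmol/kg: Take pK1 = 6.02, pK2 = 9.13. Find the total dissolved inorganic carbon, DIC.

DIC = 2.24 mmol/kg

CA = [HCO3⁻] + 2[CO3²⁻] = (α₁ + 2α₂)·DIC
At pH 7.88: [H⁺]/K1 = 10^-1.86 = 0.013804, K2/[H⁺] = 10^-1.25 = 0.056234
α₁ = 1/(1 + 0.013804 + 0.056234) = 1/1.0700 = 0.9345; α₂ = α₁·K2/[H⁺] = 0.05255
α₁ + 2α₂ = 1.0397
DIC = CA / (α₁ + 2α₂) = 2.33 / 1.0397 = 2.24 mmol/kg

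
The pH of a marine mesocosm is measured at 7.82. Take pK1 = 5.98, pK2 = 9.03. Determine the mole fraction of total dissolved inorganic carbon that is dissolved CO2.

α₀ = 0.0134

α₀ = 1 / (1 + K1/[H⁺] + K1K2/[H⁺]²) = 1 / (1 + 10^+1.84 + 10^+0.63)
   = 1 / (1 + 69.183 + 4.2658) = 1/74.449 = 0.01343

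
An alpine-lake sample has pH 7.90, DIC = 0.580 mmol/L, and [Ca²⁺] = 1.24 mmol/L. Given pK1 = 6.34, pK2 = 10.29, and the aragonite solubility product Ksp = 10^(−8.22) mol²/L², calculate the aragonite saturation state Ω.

α₂ = 1 / (1 + [H⁺]/K2 + [H⁺]²/(K1K2)) = 1 / (1 + 10^+2.39 + 10^+0.83)
   = 1 / (1 + 245.47 + 6.7608) = 1/253.23 = 0.003949
[CO3²⁻] = α₂ × DIC = 0.003949 × 0.580 = 0.002290 mmol/L = 2.290 μmol/L
Ksp = 10^(−8.22) = 6.026×10^-9
Ω = [Ca²⁺][CO3²⁻]/Ksp = (1.24×10^-3)(2.290×10^-6) / 6.026×10^-9 = 0.471

Ω = 0.471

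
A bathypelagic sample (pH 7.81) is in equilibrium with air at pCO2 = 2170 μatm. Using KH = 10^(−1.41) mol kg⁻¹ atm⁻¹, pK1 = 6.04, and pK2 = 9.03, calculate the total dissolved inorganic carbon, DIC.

[CO2*] = KH · pCO2 = 10^(−1.41) × 2170×10^-6 = 8.442×10^-5 mol/kg
α₀ = 1/(1 + K1/[H⁺] + K1K2/[H⁺]²) = 1/(1 + 10^+1.77 + 10^+0.55) = 0.01576
DIC = [CO2*]/α₀ = 8.442×10^-5 / 0.01576 = 5.36 mmol/kg

DIC = 5.36 mmol/kg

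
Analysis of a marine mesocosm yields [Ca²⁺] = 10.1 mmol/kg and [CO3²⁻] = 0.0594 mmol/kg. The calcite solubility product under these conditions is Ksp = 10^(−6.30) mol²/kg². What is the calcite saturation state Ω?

Ksp = 10^(−6.30) = 5.012×10^-7
Ω = [Ca²⁺][CO3²⁻]/Ksp = (10.1×10^-3)(0.0594×10^-3) / 5.012×10^-7 = 1.20

Ω = 1.20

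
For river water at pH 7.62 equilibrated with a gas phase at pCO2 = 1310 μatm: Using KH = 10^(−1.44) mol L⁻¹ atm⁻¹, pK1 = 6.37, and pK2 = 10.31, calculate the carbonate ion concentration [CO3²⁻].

[CO3²⁻] = 1.73 μmol/L

[CO2*] = KH · pCO2 = 10^(−1.44) × 1310×10^-6 = 4.756×10^-5 mol/L
α₀ = 1/(1 + K1/[H⁺] + K1K2/[H⁺]²) = 1/(1 + 10^+1.25 + 10^-1.44) = 0.05314
DIC = [CO2*]/α₀ = 4.756×10^-5 / 0.05314 = 0.8951 mmol/L
[CO3²⁻] = α₂·DIC; α₂ = 0.001929, so [CO3²⁻] = 0.001929 × 0.8951 = 0.00173 mmol/L = 1.73 μmol/L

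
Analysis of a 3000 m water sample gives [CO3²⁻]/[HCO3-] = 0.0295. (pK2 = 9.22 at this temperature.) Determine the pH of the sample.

pH = 7.69

From K2 = [H⁺][CO3²⁻]/[HCO3-]:  pH = pK2 + log₁₀([CO3²⁻]/[HCO3-])
log₁₀(0.0295) = -1.530
pH = 9.22 + (-1.530) = 7.69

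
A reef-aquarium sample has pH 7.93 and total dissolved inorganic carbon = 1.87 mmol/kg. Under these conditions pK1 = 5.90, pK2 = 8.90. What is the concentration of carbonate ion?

α₂ = 1 / (1 + [H⁺]/K2 + [H⁺]²/(K1K2)) = 1 / (1 + 10^+0.97 + 10^-1.06)
   = 1 / (1 + 9.3325 + 0.087096) = 1/10.420 = 0.09597
[CO3²⁻] = α₂ × DIC = 0.09597 × 1.87 = 0.179 mmol/kg

[CO3²⁻] = 0.179 mmol/kg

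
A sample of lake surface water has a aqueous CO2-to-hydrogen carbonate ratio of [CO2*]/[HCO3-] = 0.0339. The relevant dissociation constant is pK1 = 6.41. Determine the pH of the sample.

pH = 7.88

From K1 = [H⁺][HCO3-]/[CO2*]:  pH = pK1 − log₁₀([CO2*]/[HCO3-])
log₁₀(0.0339) = -1.470
pH = 6.41 − (-1.470) = 7.88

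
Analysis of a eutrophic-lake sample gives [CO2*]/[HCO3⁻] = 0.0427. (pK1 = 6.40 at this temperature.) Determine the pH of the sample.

pH = 7.77

From K1 = [H⁺][HCO3⁻]/[CO2*]:  pH = pK1 − log₁₀([CO2*]/[HCO3⁻])
log₁₀(0.0427) = -1.370
pH = 6.40 − (-1.370) = 7.77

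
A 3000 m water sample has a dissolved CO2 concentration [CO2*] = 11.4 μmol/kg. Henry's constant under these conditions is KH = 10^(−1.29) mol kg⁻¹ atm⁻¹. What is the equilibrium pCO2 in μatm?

pCO2 = 222 μatm

KH = 10^(−1.29) = 5.129×10^-2 mol kg⁻¹ atm⁻¹
pCO2 = [CO2*]/KH = 11.4×10^-6 / 5.129×10^-2 = 2.22×10^-4 atm = 222 μatm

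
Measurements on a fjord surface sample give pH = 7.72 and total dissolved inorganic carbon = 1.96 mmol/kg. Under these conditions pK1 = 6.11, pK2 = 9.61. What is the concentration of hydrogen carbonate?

α₁ = 1 / (1 + [H⁺]/K1 + K2/[H⁺]) = 1 / (1 + 10^-1.61 + 10^-1.89)
   = 1 / (1 + 0.024547 + 0.012882) = 1/1.0374 = 0.9639
[HCO3⁻] = α₁ × DIC = 0.9639 × 1.96 = 1.89 mmol/kg

[HCO3⁻] = 1.89 mmol/kg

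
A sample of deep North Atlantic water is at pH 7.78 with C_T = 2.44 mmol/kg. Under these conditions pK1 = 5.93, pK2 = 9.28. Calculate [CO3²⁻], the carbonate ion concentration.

[CO3²⁻] = 0.0738 mmol/kg

α₂ = 1 / (1 + [H⁺]/K2 + [H⁺]²/(K1K2)) = 1 / (1 + 10^+1.50 + 10^-0.35)
   = 1 / (1 + 31.623 + 0.44668) = 1/33.069 = 0.03024
[CO3²⁻] = α₂ × DIC = 0.03024 × 2.44 = 0.0738 mmol/kg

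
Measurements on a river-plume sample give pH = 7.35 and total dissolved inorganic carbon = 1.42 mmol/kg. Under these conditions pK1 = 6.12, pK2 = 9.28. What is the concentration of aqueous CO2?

[CO2*] = 0.0781 mmol/kg

α₀ = 1 / (1 + K1/[H⁺] + K1K2/[H⁺]²) = 1 / (1 + 10^+1.23 + 10^-0.70)
   = 1 / (1 + 16.982 + 0.19953) = 1/18.182 = 0.05500
[CO2*] = α₀ × DIC = 0.05500 × 1.42 = 0.0781 mmol/kg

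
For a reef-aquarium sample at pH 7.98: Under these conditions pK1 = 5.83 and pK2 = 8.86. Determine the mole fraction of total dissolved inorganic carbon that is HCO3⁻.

α₁ = 0.878

α₁ = 1 / (1 + [H⁺]/K1 + K2/[H⁺]) = 1 / (1 + 10^-2.15 + 10^-0.88)
   = 1 / (1 + 0.0070795 + 0.13183) = 1/1.1389 = 0.8780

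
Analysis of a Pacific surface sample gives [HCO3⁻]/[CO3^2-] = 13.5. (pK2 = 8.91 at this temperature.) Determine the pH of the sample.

pH = 7.78

From K2 = [H⁺][CO3^2-]/[HCO3⁻]:  pH = pK2 − log₁₀([HCO3⁻]/[CO3^2-])
log₁₀(13.5) = +1.130
pH = 8.91 − (+1.130) = 7.78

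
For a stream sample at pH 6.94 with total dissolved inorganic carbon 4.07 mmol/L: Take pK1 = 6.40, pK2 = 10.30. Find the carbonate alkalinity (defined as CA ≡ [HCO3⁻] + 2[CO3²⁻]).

CA = [HCO3⁻] + 2[CO3²⁻] = (α₁ + 2α₂)·DIC
At pH 6.94: [H⁺]/K1 = 10^-0.54 = 0.28840, K2/[H⁺] = 10^-3.36 = 0.00043652
α₁ = 1/(1 + 0.28840 + 0.00043652) = 1/1.2888 = 0.7759; α₂ = α₁·K2/[H⁺] = 0.0003387
α₁ + 2α₂ = 0.7766
CA = 0.7766 × 4.07 = 3.16 mmol/L

CA = 3.16 mmol/L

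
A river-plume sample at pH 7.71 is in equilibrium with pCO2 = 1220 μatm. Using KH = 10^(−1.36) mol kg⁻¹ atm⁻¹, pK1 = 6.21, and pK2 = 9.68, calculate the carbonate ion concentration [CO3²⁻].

[CO2*] = KH · pCO2 = 10^(−1.36) × 1220×10^-6 = 5.325×10^-5 mol/kg
α₀ = 1/(1 + K1/[H⁺] + K1K2/[H⁺]²) = 1/(1 + 10^+1.50 + 10^-0.47) = 0.03034
DIC = [CO2*]/α₀ = 5.325×10^-5 / 0.03034 = 1.755 mmol/kg
[CO3²⁻] = α₂·DIC; α₂ = 0.01028, so [CO3²⁻] = 0.01028 × 1.755 = 0.0180 mmol/kg = 18.0 μmol/kg

[CO3²⁻] = 18.0 μmol/kg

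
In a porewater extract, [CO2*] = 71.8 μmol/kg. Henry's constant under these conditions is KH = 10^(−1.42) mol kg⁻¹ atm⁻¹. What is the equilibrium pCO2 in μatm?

KH = 10^(−1.42) = 3.802×10^-2 mol kg⁻¹ atm⁻¹
pCO2 = [CO2*]/KH = 71.8×10^-6 / 3.802×10^-2 = 1.89×10^-3 atm = 1890 μatm

pCO2 = 1890 μatm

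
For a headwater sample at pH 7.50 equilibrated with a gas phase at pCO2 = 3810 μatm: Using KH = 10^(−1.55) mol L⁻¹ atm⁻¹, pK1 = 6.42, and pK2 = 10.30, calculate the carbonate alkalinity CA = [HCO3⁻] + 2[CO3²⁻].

[CO2*] = KH · pCO2 = 10^(−1.55) × 3810×10^-6 = 1.074×10^-4 mol/L
α₀ = 1/(1 + K1/[H⁺] + K1K2/[H⁺]²) = 1/(1 + 10^+1.08 + 10^-1.72) = 0.07668
DIC = [CO2*]/α₀ = 1.074×10^-4 / 0.07668 = 1.400 mmol/L
CA = (α₁ + 2α₂)·DIC = (0.9219 + 2×0.001461) × 1.400 = 1.30 mmol/L

CA = 1.30 mmol/L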